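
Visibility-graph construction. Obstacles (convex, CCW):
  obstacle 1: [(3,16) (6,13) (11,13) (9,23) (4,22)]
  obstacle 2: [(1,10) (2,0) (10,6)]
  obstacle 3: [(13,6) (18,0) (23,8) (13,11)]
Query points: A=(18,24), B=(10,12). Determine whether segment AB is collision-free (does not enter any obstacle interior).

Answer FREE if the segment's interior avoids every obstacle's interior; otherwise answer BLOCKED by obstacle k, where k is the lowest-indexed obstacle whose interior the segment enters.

BLOCKED by obstacle 1

Obstacle 1 [(3,16) (6,13) (11,13) (9,23) (4,22)]:
  edge (3,16)–(6,13): clear
  edge (6,13)–(11,13): crosses AB
  edge (11,13)–(9,23): crosses AB
  edge (9,23)–(4,22): clear
  edge (4,22)–(3,16): clear
  → BLOCKED
Obstacle 2 [(1,10) (2,0) (10,6)]:
  edge (1,10)–(2,0): clear
  edge (2,0)–(10,6): clear
  edge (10,6)–(1,10): clear
  midpoint (14,18) outside
  → clear
Obstacle 3 [(13,6) (18,0) (23,8) (13,11)]:
  edge (13,6)–(18,0): clear
  edge (18,0)–(23,8): clear
  edge (23,8)–(13,11): clear
  edge (13,11)–(13,6): clear
  midpoint (14,18) outside
  → clear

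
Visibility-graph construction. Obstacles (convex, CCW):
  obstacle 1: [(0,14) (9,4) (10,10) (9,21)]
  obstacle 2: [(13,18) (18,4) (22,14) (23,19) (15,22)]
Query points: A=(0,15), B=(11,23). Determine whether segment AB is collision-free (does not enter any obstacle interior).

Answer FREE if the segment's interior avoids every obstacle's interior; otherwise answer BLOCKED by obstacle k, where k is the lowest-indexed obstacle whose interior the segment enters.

FREE

Obstacle 1 [(0,14) (9,4) (10,10) (9,21)]:
  edge (0,14)–(9,4): clear
  edge (9,4)–(10,10): clear
  edge (10,10)–(9,21): clear
  edge (9,21)–(0,14): clear
  midpoint (11/2,19) outside
  → clear
Obstacle 2 [(13,18) (18,4) (22,14) (23,19) (15,22)]:
  edge (13,18)–(18,4): clear
  edge (18,4)–(22,14): clear
  edge (22,14)–(23,19): clear
  edge (23,19)–(15,22): clear
  edge (15,22)–(13,18): clear
  midpoint (11/2,19) outside
  → clear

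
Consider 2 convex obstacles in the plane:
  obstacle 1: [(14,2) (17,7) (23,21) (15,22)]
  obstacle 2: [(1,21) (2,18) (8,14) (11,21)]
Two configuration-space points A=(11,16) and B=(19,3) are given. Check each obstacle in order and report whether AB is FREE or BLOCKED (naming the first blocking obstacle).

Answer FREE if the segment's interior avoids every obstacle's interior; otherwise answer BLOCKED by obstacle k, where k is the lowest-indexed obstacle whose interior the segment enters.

BLOCKED by obstacle 1

Obstacle 1 [(14,2) (17,7) (23,21) (15,22)]:
  edge (14,2)–(17,7): crosses AB
  edge (17,7)–(23,21): clear
  edge (23,21)–(15,22): clear
  edge (15,22)–(14,2): crosses AB
  → BLOCKED
Obstacle 2 [(1,21) (2,18) (8,14) (11,21)]:
  edge (1,21)–(2,18): clear
  edge (2,18)–(8,14): clear
  edge (8,14)–(11,21): clear
  edge (11,21)–(1,21): clear
  midpoint (15,19/2) outside
  → clear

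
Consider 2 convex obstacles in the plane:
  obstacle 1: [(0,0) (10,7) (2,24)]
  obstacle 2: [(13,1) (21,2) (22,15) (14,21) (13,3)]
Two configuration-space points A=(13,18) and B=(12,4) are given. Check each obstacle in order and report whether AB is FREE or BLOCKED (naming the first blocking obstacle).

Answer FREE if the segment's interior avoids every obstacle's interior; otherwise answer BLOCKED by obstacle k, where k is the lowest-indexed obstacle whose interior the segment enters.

Obstacle 1 [(0,0) (10,7) (2,24)]:
  edge (0,0)–(10,7): clear
  edge (10,7)–(2,24): clear
  edge (2,24)–(0,0): clear
  midpoint (25/2,11) outside
  → clear
Obstacle 2 [(13,1) (21,2) (22,15) (14,21) (13,3)]:
  edge (13,1)–(21,2): clear
  edge (21,2)–(22,15): clear
  edge (22,15)–(14,21): clear
  edge (14,21)–(13,3): clear
  edge (13,3)–(13,1): clear
  midpoint (25/2,11) outside
  → clear

FREE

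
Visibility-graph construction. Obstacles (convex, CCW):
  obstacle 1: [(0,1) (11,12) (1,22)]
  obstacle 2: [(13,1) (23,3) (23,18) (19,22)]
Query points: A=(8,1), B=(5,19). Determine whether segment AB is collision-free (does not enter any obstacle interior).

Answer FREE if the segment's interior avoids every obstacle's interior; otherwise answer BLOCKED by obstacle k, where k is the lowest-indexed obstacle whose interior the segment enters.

Obstacle 1 [(0,1) (11,12) (1,22)]:
  edge (0,1)–(11,12): crosses AB
  edge (11,12)–(1,22): crosses AB
  edge (1,22)–(0,1): clear
  → BLOCKED
Obstacle 2 [(13,1) (23,3) (23,18) (19,22)]:
  edge (13,1)–(23,3): clear
  edge (23,3)–(23,18): clear
  edge (23,18)–(19,22): clear
  edge (19,22)–(13,1): clear
  midpoint (13/2,10) outside
  → clear

BLOCKED by obstacle 1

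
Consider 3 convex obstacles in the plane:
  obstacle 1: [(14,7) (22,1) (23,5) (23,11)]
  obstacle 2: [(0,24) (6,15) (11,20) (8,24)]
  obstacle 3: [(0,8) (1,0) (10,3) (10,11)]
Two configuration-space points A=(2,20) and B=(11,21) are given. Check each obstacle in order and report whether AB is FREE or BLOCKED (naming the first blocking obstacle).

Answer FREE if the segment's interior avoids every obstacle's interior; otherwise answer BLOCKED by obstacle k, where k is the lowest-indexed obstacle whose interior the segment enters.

Obstacle 1 [(14,7) (22,1) (23,5) (23,11)]:
  edge (14,7)–(22,1): clear
  edge (22,1)–(23,5): clear
  edge (23,5)–(23,11): clear
  edge (23,11)–(14,7): clear
  midpoint (13/2,41/2) outside
  → clear
Obstacle 2 [(0,24) (6,15) (11,20) (8,24)]:
  edge (0,24)–(6,15): crosses AB
  edge (6,15)–(11,20): clear
  edge (11,20)–(8,24): crosses AB
  edge (8,24)–(0,24): clear
  → BLOCKED
Obstacle 3 [(0,8) (1,0) (10,3) (10,11)]:
  edge (0,8)–(1,0): clear
  edge (1,0)–(10,3): clear
  edge (10,3)–(10,11): clear
  edge (10,11)–(0,8): clear
  midpoint (13/2,41/2) outside
  → clear

BLOCKED by obstacle 2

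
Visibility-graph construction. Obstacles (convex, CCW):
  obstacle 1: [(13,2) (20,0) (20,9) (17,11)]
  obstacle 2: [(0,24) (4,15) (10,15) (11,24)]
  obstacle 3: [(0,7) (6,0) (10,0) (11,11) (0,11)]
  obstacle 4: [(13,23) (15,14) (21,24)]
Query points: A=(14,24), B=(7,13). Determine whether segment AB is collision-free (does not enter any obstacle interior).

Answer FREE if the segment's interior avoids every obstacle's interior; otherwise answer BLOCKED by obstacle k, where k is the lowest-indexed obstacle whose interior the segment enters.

Obstacle 1 [(13,2) (20,0) (20,9) (17,11)]:
  edge (13,2)–(20,0): clear
  edge (20,0)–(20,9): clear
  edge (20,9)–(17,11): clear
  edge (17,11)–(13,2): clear
  midpoint (21/2,37/2) outside
  → clear
Obstacle 2 [(0,24) (4,15) (10,15) (11,24)]:
  edge (0,24)–(4,15): clear
  edge (4,15)–(10,15): crosses AB
  edge (10,15)–(11,24): crosses AB
  edge (11,24)–(0,24): clear
  → BLOCKED
Obstacle 3 [(0,7) (6,0) (10,0) (11,11) (0,11)]:
  edge (0,7)–(6,0): clear
  edge (6,0)–(10,0): clear
  edge (10,0)–(11,11): clear
  edge (11,11)–(0,11): clear
  edge (0,11)–(0,7): clear
  midpoint (21/2,37/2) outside
  → clear
Obstacle 4 [(13,23) (15,14) (21,24)]:
  edge (13,23)–(15,14): crosses AB
  edge (15,14)–(21,24): clear
  edge (21,24)–(13,23): crosses AB
  → BLOCKED

BLOCKED by obstacle 2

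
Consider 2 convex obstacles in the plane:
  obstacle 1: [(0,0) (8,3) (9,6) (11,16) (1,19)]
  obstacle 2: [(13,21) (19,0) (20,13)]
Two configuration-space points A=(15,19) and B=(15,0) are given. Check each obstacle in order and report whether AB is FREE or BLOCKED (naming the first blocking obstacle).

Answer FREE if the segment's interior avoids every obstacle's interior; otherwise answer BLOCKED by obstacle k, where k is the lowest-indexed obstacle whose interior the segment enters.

BLOCKED by obstacle 2

Obstacle 1 [(0,0) (8,3) (9,6) (11,16) (1,19)]:
  edge (0,0)–(8,3): clear
  edge (8,3)–(9,6): clear
  edge (9,6)–(11,16): clear
  edge (11,16)–(1,19): clear
  edge (1,19)–(0,0): clear
  midpoint (15,19/2) outside
  → clear
Obstacle 2 [(13,21) (19,0) (20,13)]:
  edge (13,21)–(19,0): crosses AB
  edge (19,0)–(20,13): clear
  edge (20,13)–(13,21): crosses AB
  → BLOCKED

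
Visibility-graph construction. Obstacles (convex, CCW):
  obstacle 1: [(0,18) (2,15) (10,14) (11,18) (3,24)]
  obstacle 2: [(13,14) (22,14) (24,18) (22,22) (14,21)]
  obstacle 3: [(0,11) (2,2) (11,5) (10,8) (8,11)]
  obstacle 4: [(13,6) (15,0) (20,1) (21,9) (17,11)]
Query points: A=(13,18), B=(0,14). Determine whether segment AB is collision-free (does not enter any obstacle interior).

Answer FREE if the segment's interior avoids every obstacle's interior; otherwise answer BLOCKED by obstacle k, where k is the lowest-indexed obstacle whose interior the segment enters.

BLOCKED by obstacle 1

Obstacle 1 [(0,18) (2,15) (10,14) (11,18) (3,24)]:
  edge (0,18)–(2,15): clear
  edge (2,15)–(10,14): crosses AB
  edge (10,14)–(11,18): crosses AB
  edge (11,18)–(3,24): clear
  edge (3,24)–(0,18): clear
  → BLOCKED
Obstacle 2 [(13,14) (22,14) (24,18) (22,22) (14,21)]:
  edge (13,14)–(22,14): clear
  edge (22,14)–(24,18): clear
  edge (24,18)–(22,22): clear
  edge (22,22)–(14,21): clear
  edge (14,21)–(13,14): clear
  midpoint (13/2,16) outside
  → clear
Obstacle 3 [(0,11) (2,2) (11,5) (10,8) (8,11)]:
  edge (0,11)–(2,2): clear
  edge (2,2)–(11,5): clear
  edge (11,5)–(10,8): clear
  edge (10,8)–(8,11): clear
  edge (8,11)–(0,11): clear
  midpoint (13/2,16) outside
  → clear
Obstacle 4 [(13,6) (15,0) (20,1) (21,9) (17,11)]:
  edge (13,6)–(15,0): clear
  edge (15,0)–(20,1): clear
  edge (20,1)–(21,9): clear
  edge (21,9)–(17,11): clear
  edge (17,11)–(13,6): clear
  midpoint (13/2,16) outside
  → clear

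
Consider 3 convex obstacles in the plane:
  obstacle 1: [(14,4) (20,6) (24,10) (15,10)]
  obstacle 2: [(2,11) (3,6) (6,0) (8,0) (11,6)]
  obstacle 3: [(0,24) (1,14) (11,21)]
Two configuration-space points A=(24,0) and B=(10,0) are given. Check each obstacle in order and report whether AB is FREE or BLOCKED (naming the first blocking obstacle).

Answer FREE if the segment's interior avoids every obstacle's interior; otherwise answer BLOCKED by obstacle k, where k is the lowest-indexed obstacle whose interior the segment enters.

Obstacle 1 [(14,4) (20,6) (24,10) (15,10)]:
  edge (14,4)–(20,6): clear
  edge (20,6)–(24,10): clear
  edge (24,10)–(15,10): clear
  edge (15,10)–(14,4): clear
  midpoint (17,0) outside
  → clear
Obstacle 2 [(2,11) (3,6) (6,0) (8,0) (11,6)]:
  edge (2,11)–(3,6): clear
  edge (3,6)–(6,0): clear
  edge (6,0)–(8,0): clear
  edge (8,0)–(11,6): clear
  edge (11,6)–(2,11): clear
  midpoint (17,0) outside
  → clear
Obstacle 3 [(0,24) (1,14) (11,21)]:
  edge (0,24)–(1,14): clear
  edge (1,14)–(11,21): clear
  edge (11,21)–(0,24): clear
  midpoint (17,0) outside
  → clear

FREE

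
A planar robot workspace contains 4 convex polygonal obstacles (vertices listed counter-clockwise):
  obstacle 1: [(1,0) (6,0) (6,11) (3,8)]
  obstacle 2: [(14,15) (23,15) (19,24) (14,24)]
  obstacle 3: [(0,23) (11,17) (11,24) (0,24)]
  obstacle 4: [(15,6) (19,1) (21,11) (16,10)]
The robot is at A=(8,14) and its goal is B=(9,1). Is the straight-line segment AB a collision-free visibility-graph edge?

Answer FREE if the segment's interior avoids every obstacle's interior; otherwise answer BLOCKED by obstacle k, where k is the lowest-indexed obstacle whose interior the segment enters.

Obstacle 1 [(1,0) (6,0) (6,11) (3,8)]:
  edge (1,0)–(6,0): clear
  edge (6,0)–(6,11): clear
  edge (6,11)–(3,8): clear
  edge (3,8)–(1,0): clear
  midpoint (17/2,15/2) outside
  → clear
Obstacle 2 [(14,15) (23,15) (19,24) (14,24)]:
  edge (14,15)–(23,15): clear
  edge (23,15)–(19,24): clear
  edge (19,24)–(14,24): clear
  edge (14,24)–(14,15): clear
  midpoint (17/2,15/2) outside
  → clear
Obstacle 3 [(0,23) (11,17) (11,24) (0,24)]:
  edge (0,23)–(11,17): clear
  edge (11,17)–(11,24): clear
  edge (11,24)–(0,24): clear
  edge (0,24)–(0,23): clear
  midpoint (17/2,15/2) outside
  → clear
Obstacle 4 [(15,6) (19,1) (21,11) (16,10)]:
  edge (15,6)–(19,1): clear
  edge (19,1)–(21,11): clear
  edge (21,11)–(16,10): clear
  edge (16,10)–(15,6): clear
  midpoint (17/2,15/2) outside
  → clear

FREE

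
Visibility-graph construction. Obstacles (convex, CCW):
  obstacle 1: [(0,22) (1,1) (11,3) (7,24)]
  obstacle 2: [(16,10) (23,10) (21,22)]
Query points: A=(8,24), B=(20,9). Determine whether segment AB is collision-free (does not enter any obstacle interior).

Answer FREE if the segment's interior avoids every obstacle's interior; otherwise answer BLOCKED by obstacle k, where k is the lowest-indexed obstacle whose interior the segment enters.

BLOCKED by obstacle 2

Obstacle 1 [(0,22) (1,1) (11,3) (7,24)]:
  edge (0,22)–(1,1): clear
  edge (1,1)–(11,3): clear
  edge (11,3)–(7,24): clear
  edge (7,24)–(0,22): clear
  midpoint (14,33/2) outside
  → clear
Obstacle 2 [(16,10) (23,10) (21,22)]:
  edge (16,10)–(23,10): crosses AB
  edge (23,10)–(21,22): clear
  edge (21,22)–(16,10): crosses AB
  → BLOCKED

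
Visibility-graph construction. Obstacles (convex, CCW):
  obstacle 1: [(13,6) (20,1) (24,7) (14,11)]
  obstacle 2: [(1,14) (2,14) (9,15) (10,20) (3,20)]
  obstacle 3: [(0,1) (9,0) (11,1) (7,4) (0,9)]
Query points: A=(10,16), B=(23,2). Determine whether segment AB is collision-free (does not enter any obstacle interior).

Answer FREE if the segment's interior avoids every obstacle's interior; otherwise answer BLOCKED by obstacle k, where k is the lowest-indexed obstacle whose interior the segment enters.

Obstacle 1 [(13,6) (20,1) (24,7) (14,11)]:
  edge (13,6)–(20,1): clear
  edge (20,1)–(24,7): crosses AB
  edge (24,7)–(14,11): crosses AB
  edge (14,11)–(13,6): clear
  → BLOCKED
Obstacle 2 [(1,14) (2,14) (9,15) (10,20) (3,20)]:
  edge (1,14)–(2,14): clear
  edge (2,14)–(9,15): clear
  edge (9,15)–(10,20): clear
  edge (10,20)–(3,20): clear
  edge (3,20)–(1,14): clear
  midpoint (33/2,9) outside
  → clear
Obstacle 3 [(0,1) (9,0) (11,1) (7,4) (0,9)]:
  edge (0,1)–(9,0): clear
  edge (9,0)–(11,1): clear
  edge (11,1)–(7,4): clear
  edge (7,4)–(0,9): clear
  edge (0,9)–(0,1): clear
  midpoint (33/2,9) outside
  → clear

BLOCKED by obstacle 1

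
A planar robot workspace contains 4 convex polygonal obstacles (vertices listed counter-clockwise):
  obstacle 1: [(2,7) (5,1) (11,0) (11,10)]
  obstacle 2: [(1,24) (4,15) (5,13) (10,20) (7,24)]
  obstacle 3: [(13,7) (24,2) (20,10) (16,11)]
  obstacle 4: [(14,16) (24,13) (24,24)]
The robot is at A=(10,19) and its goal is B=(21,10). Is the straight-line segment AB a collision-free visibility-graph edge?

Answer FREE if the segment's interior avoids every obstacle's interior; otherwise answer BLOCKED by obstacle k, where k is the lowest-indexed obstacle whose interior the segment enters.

Obstacle 1 [(2,7) (5,1) (11,0) (11,10)]:
  edge (2,7)–(5,1): clear
  edge (5,1)–(11,0): clear
  edge (11,0)–(11,10): clear
  edge (11,10)–(2,7): clear
  midpoint (31/2,29/2) outside
  → clear
Obstacle 2 [(1,24) (4,15) (5,13) (10,20) (7,24)]:
  edge (1,24)–(4,15): clear
  edge (4,15)–(5,13): clear
  edge (5,13)–(10,20): clear
  edge (10,20)–(7,24): clear
  edge (7,24)–(1,24): clear
  midpoint (31/2,29/2) outside
  → clear
Obstacle 3 [(13,7) (24,2) (20,10) (16,11)]:
  edge (13,7)–(24,2): clear
  edge (24,2)–(20,10): clear
  edge (20,10)–(16,11): clear
  edge (16,11)–(13,7): clear
  midpoint (31/2,29/2) outside
  → clear
Obstacle 4 [(14,16) (24,13) (24,24)]:
  edge (14,16)–(24,13): clear
  edge (24,13)–(24,24): clear
  edge (24,24)–(14,16): clear
  midpoint (31/2,29/2) outside
  → clear

FREE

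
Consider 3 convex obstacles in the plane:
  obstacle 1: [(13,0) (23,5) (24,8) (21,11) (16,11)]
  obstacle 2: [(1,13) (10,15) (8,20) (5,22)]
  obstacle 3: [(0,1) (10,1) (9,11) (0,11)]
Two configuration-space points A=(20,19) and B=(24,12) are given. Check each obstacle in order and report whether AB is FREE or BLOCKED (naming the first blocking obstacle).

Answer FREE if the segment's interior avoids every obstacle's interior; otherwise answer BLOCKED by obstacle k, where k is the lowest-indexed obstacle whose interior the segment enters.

Obstacle 1 [(13,0) (23,5) (24,8) (21,11) (16,11)]:
  edge (13,0)–(23,5): clear
  edge (23,5)–(24,8): clear
  edge (24,8)–(21,11): clear
  edge (21,11)–(16,11): clear
  edge (16,11)–(13,0): clear
  midpoint (22,31/2) outside
  → clear
Obstacle 2 [(1,13) (10,15) (8,20) (5,22)]:
  edge (1,13)–(10,15): clear
  edge (10,15)–(8,20): clear
  edge (8,20)–(5,22): clear
  edge (5,22)–(1,13): clear
  midpoint (22,31/2) outside
  → clear
Obstacle 3 [(0,1) (10,1) (9,11) (0,11)]:
  edge (0,1)–(10,1): clear
  edge (10,1)–(9,11): clear
  edge (9,11)–(0,11): clear
  edge (0,11)–(0,1): clear
  midpoint (22,31/2) outside
  → clear

FREE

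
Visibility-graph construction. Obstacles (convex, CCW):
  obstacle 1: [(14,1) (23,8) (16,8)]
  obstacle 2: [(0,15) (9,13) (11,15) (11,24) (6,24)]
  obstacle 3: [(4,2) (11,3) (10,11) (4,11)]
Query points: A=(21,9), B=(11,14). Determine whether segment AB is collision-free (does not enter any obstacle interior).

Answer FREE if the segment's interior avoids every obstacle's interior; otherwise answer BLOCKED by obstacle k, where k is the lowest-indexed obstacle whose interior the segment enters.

Obstacle 1 [(14,1) (23,8) (16,8)]:
  edge (14,1)–(23,8): clear
  edge (23,8)–(16,8): clear
  edge (16,8)–(14,1): clear
  midpoint (16,23/2) outside
  → clear
Obstacle 2 [(0,15) (9,13) (11,15) (11,24) (6,24)]:
  edge (0,15)–(9,13): clear
  edge (9,13)–(11,15): clear
  edge (11,15)–(11,24): clear
  edge (11,24)–(6,24): clear
  edge (6,24)–(0,15): clear
  midpoint (16,23/2) outside
  → clear
Obstacle 3 [(4,2) (11,3) (10,11) (4,11)]:
  edge (4,2)–(11,3): clear
  edge (11,3)–(10,11): clear
  edge (10,11)–(4,11): clear
  edge (4,11)–(4,2): clear
  midpoint (16,23/2) outside
  → clear

FREE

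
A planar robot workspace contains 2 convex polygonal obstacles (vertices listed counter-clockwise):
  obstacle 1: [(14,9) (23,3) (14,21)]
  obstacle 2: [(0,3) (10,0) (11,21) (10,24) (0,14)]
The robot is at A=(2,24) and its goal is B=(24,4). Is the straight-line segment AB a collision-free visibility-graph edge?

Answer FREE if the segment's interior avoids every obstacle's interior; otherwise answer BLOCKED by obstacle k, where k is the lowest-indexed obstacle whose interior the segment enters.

Obstacle 1 [(14,9) (23,3) (14,21)]:
  edge (14,9)–(23,3): clear
  edge (23,3)–(14,21): crosses AB
  edge (14,21)–(14,9): crosses AB
  → BLOCKED
Obstacle 2 [(0,3) (10,0) (11,21) (10,24) (0,14)]:
  edge (0,3)–(10,0): clear
  edge (10,0)–(11,21): crosses AB
  edge (11,21)–(10,24): clear
  edge (10,24)–(0,14): crosses AB
  edge (0,14)–(0,3): clear
  → BLOCKED

BLOCKED by obstacle 1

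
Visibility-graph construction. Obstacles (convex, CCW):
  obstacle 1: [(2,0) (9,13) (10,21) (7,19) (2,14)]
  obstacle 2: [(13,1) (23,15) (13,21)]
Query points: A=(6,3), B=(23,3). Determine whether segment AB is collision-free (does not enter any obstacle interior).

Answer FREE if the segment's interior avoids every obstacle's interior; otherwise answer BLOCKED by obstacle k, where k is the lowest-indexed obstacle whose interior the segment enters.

BLOCKED by obstacle 2

Obstacle 1 [(2,0) (9,13) (10,21) (7,19) (2,14)]:
  edge (2,0)–(9,13): clear
  edge (9,13)–(10,21): clear
  edge (10,21)–(7,19): clear
  edge (7,19)–(2,14): clear
  edge (2,14)–(2,0): clear
  midpoint (29/2,3) outside
  → clear
Obstacle 2 [(13,1) (23,15) (13,21)]:
  edge (13,1)–(23,15): crosses AB
  edge (23,15)–(13,21): clear
  edge (13,21)–(13,1): crosses AB
  → BLOCKED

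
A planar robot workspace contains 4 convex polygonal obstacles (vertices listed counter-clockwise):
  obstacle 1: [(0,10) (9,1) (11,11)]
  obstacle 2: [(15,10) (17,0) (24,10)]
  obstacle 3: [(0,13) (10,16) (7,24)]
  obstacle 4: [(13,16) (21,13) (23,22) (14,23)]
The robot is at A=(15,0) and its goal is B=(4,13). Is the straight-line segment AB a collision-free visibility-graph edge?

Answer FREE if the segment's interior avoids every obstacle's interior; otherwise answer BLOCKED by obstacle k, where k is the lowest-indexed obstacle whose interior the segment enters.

BLOCKED by obstacle 1

Obstacle 1 [(0,10) (9,1) (11,11)]:
  edge (0,10)–(9,1): clear
  edge (9,1)–(11,11): crosses AB
  edge (11,11)–(0,10): crosses AB
  → BLOCKED
Obstacle 2 [(15,10) (17,0) (24,10)]:
  edge (15,10)–(17,0): clear
  edge (17,0)–(24,10): clear
  edge (24,10)–(15,10): clear
  midpoint (19/2,13/2) outside
  → clear
Obstacle 3 [(0,13) (10,16) (7,24)]:
  edge (0,13)–(10,16): clear
  edge (10,16)–(7,24): clear
  edge (7,24)–(0,13): clear
  midpoint (19/2,13/2) outside
  → clear
Obstacle 4 [(13,16) (21,13) (23,22) (14,23)]:
  edge (13,16)–(21,13): clear
  edge (21,13)–(23,22): clear
  edge (23,22)–(14,23): clear
  edge (14,23)–(13,16): clear
  midpoint (19/2,13/2) outside
  → clear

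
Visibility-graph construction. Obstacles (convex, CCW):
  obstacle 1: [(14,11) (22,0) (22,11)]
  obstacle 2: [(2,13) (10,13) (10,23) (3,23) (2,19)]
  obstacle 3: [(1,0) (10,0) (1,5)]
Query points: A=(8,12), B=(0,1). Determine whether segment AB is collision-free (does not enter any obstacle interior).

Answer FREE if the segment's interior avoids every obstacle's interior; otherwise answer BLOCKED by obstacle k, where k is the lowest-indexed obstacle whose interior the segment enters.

Obstacle 1 [(14,11) (22,0) (22,11)]:
  edge (14,11)–(22,0): clear
  edge (22,0)–(22,11): clear
  edge (22,11)–(14,11): clear
  midpoint (4,13/2) outside
  → clear
Obstacle 2 [(2,13) (10,13) (10,23) (3,23) (2,19)]:
  edge (2,13)–(10,13): clear
  edge (10,13)–(10,23): clear
  edge (10,23)–(3,23): clear
  edge (3,23)–(2,19): clear
  edge (2,19)–(2,13): clear
  midpoint (4,13/2) outside
  → clear
Obstacle 3 [(1,0) (10,0) (1,5)]:
  edge (1,0)–(10,0): clear
  edge (10,0)–(1,5): crosses AB
  edge (1,5)–(1,0): crosses AB
  → BLOCKED

BLOCKED by obstacle 3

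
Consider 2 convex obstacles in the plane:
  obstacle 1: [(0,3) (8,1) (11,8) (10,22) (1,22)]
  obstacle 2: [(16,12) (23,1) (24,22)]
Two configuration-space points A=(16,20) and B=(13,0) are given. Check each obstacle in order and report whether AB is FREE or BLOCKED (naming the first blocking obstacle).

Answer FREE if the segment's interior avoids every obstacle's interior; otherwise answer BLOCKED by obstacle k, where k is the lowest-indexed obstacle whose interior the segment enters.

Obstacle 1 [(0,3) (8,1) (11,8) (10,22) (1,22)]:
  edge (0,3)–(8,1): clear
  edge (8,1)–(11,8): clear
  edge (11,8)–(10,22): clear
  edge (10,22)–(1,22): clear
  edge (1,22)–(0,3): clear
  midpoint (29/2,10) outside
  → clear
Obstacle 2 [(16,12) (23,1) (24,22)]:
  edge (16,12)–(23,1): clear
  edge (23,1)–(24,22): clear
  edge (24,22)–(16,12): clear
  midpoint (29/2,10) outside
  → clear

FREE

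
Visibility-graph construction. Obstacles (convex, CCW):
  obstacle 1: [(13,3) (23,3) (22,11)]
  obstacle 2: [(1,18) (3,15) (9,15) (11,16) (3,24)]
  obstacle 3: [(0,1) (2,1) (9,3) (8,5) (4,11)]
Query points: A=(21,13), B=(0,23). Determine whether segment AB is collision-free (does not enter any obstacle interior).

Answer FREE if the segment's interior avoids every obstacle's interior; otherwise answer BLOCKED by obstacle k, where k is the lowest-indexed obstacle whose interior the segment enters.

Obstacle 1 [(13,3) (23,3) (22,11)]:
  edge (13,3)–(23,3): clear
  edge (23,3)–(22,11): clear
  edge (22,11)–(13,3): clear
  midpoint (21/2,18) outside
  → clear
Obstacle 2 [(1,18) (3,15) (9,15) (11,16) (3,24)]:
  edge (1,18)–(3,15): clear
  edge (3,15)–(9,15): clear
  edge (9,15)–(11,16): clear
  edge (11,16)–(3,24): crosses AB
  edge (3,24)–(1,18): crosses AB
  → BLOCKED
Obstacle 3 [(0,1) (2,1) (9,3) (8,5) (4,11)]:
  edge (0,1)–(2,1): clear
  edge (2,1)–(9,3): clear
  edge (9,3)–(8,5): clear
  edge (8,5)–(4,11): clear
  edge (4,11)–(0,1): clear
  midpoint (21/2,18) outside
  → clear

BLOCKED by obstacle 2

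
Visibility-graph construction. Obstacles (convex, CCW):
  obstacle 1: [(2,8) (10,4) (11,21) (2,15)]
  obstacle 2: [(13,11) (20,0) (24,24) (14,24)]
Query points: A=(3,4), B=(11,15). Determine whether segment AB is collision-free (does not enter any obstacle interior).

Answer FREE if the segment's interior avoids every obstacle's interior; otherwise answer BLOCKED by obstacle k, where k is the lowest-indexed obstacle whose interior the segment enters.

Obstacle 1 [(2,8) (10,4) (11,21) (2,15)]:
  edge (2,8)–(10,4): crosses AB
  edge (10,4)–(11,21): crosses AB
  edge (11,21)–(2,15): clear
  edge (2,15)–(2,8): clear
  → BLOCKED
Obstacle 2 [(13,11) (20,0) (24,24) (14,24)]:
  edge (13,11)–(20,0): clear
  edge (20,0)–(24,24): clear
  edge (24,24)–(14,24): clear
  edge (14,24)–(13,11): clear
  midpoint (7,19/2) outside
  → clear

BLOCKED by obstacle 1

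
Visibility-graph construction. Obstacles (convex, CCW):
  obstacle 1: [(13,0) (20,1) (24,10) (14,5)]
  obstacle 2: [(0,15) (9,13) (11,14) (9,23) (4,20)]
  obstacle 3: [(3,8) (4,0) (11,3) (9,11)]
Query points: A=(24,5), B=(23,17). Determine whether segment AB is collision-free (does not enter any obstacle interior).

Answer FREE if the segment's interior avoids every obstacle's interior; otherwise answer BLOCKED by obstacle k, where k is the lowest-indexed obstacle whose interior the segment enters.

Obstacle 1 [(13,0) (20,1) (24,10) (14,5)]:
  edge (13,0)–(20,1): clear
  edge (20,1)–(24,10): crosses AB
  edge (24,10)–(14,5): crosses AB
  edge (14,5)–(13,0): clear
  → BLOCKED
Obstacle 2 [(0,15) (9,13) (11,14) (9,23) (4,20)]:
  edge (0,15)–(9,13): clear
  edge (9,13)–(11,14): clear
  edge (11,14)–(9,23): clear
  edge (9,23)–(4,20): clear
  edge (4,20)–(0,15): clear
  midpoint (47/2,11) outside
  → clear
Obstacle 3 [(3,8) (4,0) (11,3) (9,11)]:
  edge (3,8)–(4,0): clear
  edge (4,0)–(11,3): clear
  edge (11,3)–(9,11): clear
  edge (9,11)–(3,8): clear
  midpoint (47/2,11) outside
  → clear

BLOCKED by obstacle 1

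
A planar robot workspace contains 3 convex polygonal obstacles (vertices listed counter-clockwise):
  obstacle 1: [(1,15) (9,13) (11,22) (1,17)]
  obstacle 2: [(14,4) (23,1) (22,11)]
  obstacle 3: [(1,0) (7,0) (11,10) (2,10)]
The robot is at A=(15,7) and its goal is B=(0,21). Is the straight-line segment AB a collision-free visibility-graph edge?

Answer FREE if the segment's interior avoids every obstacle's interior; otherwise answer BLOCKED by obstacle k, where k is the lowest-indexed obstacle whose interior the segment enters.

Obstacle 1 [(1,15) (9,13) (11,22) (1,17)]:
  edge (1,15)–(9,13): crosses AB
  edge (9,13)–(11,22): clear
  edge (11,22)–(1,17): crosses AB
  edge (1,17)–(1,15): clear
  → BLOCKED
Obstacle 2 [(14,4) (23,1) (22,11)]:
  edge (14,4)–(23,1): clear
  edge (23,1)–(22,11): clear
  edge (22,11)–(14,4): clear
  midpoint (15/2,14) outside
  → clear
Obstacle 3 [(1,0) (7,0) (11,10) (2,10)]:
  edge (1,0)–(7,0): clear
  edge (7,0)–(11,10): clear
  edge (11,10)–(2,10): clear
  edge (2,10)–(1,0): clear
  midpoint (15/2,14) outside
  → clear

BLOCKED by obstacle 1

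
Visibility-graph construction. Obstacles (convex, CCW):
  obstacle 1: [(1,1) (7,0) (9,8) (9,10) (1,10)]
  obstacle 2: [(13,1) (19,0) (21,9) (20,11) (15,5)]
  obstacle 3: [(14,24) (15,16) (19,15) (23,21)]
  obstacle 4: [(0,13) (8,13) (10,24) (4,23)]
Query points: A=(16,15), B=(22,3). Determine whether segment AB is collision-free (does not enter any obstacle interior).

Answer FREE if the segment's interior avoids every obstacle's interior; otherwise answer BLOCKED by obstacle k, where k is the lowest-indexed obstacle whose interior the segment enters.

BLOCKED by obstacle 2

Obstacle 1 [(1,1) (7,0) (9,8) (9,10) (1,10)]:
  edge (1,1)–(7,0): clear
  edge (7,0)–(9,8): clear
  edge (9,8)–(9,10): clear
  edge (9,10)–(1,10): clear
  edge (1,10)–(1,1): clear
  midpoint (19,9) outside
  → clear
Obstacle 2 [(13,1) (19,0) (21,9) (20,11) (15,5)]:
  edge (13,1)–(19,0): clear
  edge (19,0)–(21,9): crosses AB
  edge (21,9)–(20,11): clear
  edge (20,11)–(15,5): crosses AB
  edge (15,5)–(13,1): clear
  → BLOCKED
Obstacle 3 [(14,24) (15,16) (19,15) (23,21)]:
  edge (14,24)–(15,16): clear
  edge (15,16)–(19,15): clear
  edge (19,15)–(23,21): clear
  edge (23,21)–(14,24): clear
  midpoint (19,9) outside
  → clear
Obstacle 4 [(0,13) (8,13) (10,24) (4,23)]:
  edge (0,13)–(8,13): clear
  edge (8,13)–(10,24): clear
  edge (10,24)–(4,23): clear
  edge (4,23)–(0,13): clear
  midpoint (19,9) outside
  → clear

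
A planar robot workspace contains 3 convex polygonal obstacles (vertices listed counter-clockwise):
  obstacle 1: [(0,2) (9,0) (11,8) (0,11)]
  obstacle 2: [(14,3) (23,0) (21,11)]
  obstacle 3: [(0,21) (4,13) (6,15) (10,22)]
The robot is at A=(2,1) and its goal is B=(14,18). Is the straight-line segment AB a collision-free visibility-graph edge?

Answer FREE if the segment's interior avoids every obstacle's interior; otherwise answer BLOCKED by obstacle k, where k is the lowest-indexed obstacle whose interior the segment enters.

BLOCKED by obstacle 1

Obstacle 1 [(0,2) (9,0) (11,8) (0,11)]:
  edge (0,2)–(9,0): crosses AB
  edge (9,0)–(11,8): clear
  edge (11,8)–(0,11): crosses AB
  edge (0,11)–(0,2): clear
  → BLOCKED
Obstacle 2 [(14,3) (23,0) (21,11)]:
  edge (14,3)–(23,0): clear
  edge (23,0)–(21,11): clear
  edge (21,11)–(14,3): clear
  midpoint (8,19/2) outside
  → clear
Obstacle 3 [(0,21) (4,13) (6,15) (10,22)]:
  edge (0,21)–(4,13): clear
  edge (4,13)–(6,15): clear
  edge (6,15)–(10,22): clear
  edge (10,22)–(0,21): clear
  midpoint (8,19/2) outside
  → clear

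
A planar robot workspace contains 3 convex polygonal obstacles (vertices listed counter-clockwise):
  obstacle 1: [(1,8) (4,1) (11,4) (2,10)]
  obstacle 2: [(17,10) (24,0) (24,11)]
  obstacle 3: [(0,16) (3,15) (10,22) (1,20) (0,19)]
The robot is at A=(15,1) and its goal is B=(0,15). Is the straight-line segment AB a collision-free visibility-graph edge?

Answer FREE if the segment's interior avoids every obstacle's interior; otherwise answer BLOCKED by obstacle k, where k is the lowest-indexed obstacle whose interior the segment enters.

Obstacle 1 [(1,8) (4,1) (11,4) (2,10)]:
  edge (1,8)–(4,1): clear
  edge (4,1)–(11,4): clear
  edge (11,4)–(2,10): clear
  edge (2,10)–(1,8): clear
  midpoint (15/2,8) outside
  → clear
Obstacle 2 [(17,10) (24,0) (24,11)]:
  edge (17,10)–(24,0): clear
  edge (24,0)–(24,11): clear
  edge (24,11)–(17,10): clear
  midpoint (15/2,8) outside
  → clear
Obstacle 3 [(0,16) (3,15) (10,22) (1,20) (0,19)]:
  edge (0,16)–(3,15): clear
  edge (3,15)–(10,22): clear
  edge (10,22)–(1,20): clear
  edge (1,20)–(0,19): clear
  edge (0,19)–(0,16): clear
  midpoint (15/2,8) outside
  → clear

FREE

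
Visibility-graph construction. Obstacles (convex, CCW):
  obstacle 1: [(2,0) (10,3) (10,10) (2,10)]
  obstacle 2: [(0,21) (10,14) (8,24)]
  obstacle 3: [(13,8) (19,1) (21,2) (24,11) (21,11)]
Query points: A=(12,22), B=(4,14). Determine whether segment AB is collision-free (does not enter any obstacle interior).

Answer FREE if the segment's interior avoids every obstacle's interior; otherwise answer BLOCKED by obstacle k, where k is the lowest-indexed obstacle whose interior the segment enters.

BLOCKED by obstacle 2

Obstacle 1 [(2,0) (10,3) (10,10) (2,10)]:
  edge (2,0)–(10,3): clear
  edge (10,3)–(10,10): clear
  edge (10,10)–(2,10): clear
  edge (2,10)–(2,0): clear
  midpoint (8,18) outside
  → clear
Obstacle 2 [(0,21) (10,14) (8,24)]:
  edge (0,21)–(10,14): crosses AB
  edge (10,14)–(8,24): crosses AB
  edge (8,24)–(0,21): clear
  → BLOCKED
Obstacle 3 [(13,8) (19,1) (21,2) (24,11) (21,11)]:
  edge (13,8)–(19,1): clear
  edge (19,1)–(21,2): clear
  edge (21,2)–(24,11): clear
  edge (24,11)–(21,11): clear
  edge (21,11)–(13,8): clear
  midpoint (8,18) outside
  → clear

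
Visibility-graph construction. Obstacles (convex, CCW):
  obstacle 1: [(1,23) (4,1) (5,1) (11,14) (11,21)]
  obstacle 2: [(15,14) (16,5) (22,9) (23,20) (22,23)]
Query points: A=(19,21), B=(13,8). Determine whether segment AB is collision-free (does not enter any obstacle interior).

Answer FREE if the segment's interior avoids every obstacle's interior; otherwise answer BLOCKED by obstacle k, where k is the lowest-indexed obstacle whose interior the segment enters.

Obstacle 1 [(1,23) (4,1) (5,1) (11,14) (11,21)]:
  edge (1,23)–(4,1): clear
  edge (4,1)–(5,1): clear
  edge (5,1)–(11,14): clear
  edge (11,14)–(11,21): clear
  edge (11,21)–(1,23): clear
  midpoint (16,29/2) outside
  → clear
Obstacle 2 [(15,14) (16,5) (22,9) (23,20) (22,23)]:
  edge (15,14)–(16,5): crosses AB
  edge (16,5)–(22,9): clear
  edge (22,9)–(23,20): clear
  edge (23,20)–(22,23): clear
  edge (22,23)–(15,14): crosses AB
  → BLOCKED

BLOCKED by obstacle 2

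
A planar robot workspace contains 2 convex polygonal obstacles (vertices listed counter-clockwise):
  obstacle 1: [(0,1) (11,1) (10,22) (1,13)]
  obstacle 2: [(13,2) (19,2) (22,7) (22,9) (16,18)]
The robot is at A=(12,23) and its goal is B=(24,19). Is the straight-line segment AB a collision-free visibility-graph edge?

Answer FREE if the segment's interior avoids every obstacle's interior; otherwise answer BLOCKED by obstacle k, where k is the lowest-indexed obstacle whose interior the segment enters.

Obstacle 1 [(0,1) (11,1) (10,22) (1,13)]:
  edge (0,1)–(11,1): clear
  edge (11,1)–(10,22): clear
  edge (10,22)–(1,13): clear
  edge (1,13)–(0,1): clear
  midpoint (18,21) outside
  → clear
Obstacle 2 [(13,2) (19,2) (22,7) (22,9) (16,18)]:
  edge (13,2)–(19,2): clear
  edge (19,2)–(22,7): clear
  edge (22,7)–(22,9): clear
  edge (22,9)–(16,18): clear
  edge (16,18)–(13,2): clear
  midpoint (18,21) outside
  → clear

FREE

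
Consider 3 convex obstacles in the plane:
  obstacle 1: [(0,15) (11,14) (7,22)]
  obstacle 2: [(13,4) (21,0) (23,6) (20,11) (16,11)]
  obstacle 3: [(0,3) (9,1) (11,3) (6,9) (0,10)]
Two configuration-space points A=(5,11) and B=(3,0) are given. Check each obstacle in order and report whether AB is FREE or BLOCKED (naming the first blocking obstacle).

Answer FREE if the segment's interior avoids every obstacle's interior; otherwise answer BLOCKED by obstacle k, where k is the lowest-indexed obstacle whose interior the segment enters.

Obstacle 1 [(0,15) (11,14) (7,22)]:
  edge (0,15)–(11,14): clear
  edge (11,14)–(7,22): clear
  edge (7,22)–(0,15): clear
  midpoint (4,11/2) outside
  → clear
Obstacle 2 [(13,4) (21,0) (23,6) (20,11) (16,11)]:
  edge (13,4)–(21,0): clear
  edge (21,0)–(23,6): clear
  edge (23,6)–(20,11): clear
  edge (20,11)–(16,11): clear
  edge (16,11)–(13,4): clear
  midpoint (4,11/2) outside
  → clear
Obstacle 3 [(0,3) (9,1) (11,3) (6,9) (0,10)]:
  edge (0,3)–(9,1): crosses AB
  edge (9,1)–(11,3): clear
  edge (11,3)–(6,9): clear
  edge (6,9)–(0,10): crosses AB
  edge (0,10)–(0,3): clear
  → BLOCKED

BLOCKED by obstacle 3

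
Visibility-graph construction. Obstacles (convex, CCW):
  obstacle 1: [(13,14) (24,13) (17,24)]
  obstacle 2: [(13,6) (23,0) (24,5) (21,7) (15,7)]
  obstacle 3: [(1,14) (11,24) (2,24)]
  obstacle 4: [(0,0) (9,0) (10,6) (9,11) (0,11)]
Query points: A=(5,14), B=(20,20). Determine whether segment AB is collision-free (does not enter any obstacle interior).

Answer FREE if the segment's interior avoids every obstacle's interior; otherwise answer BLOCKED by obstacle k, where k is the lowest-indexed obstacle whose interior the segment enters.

BLOCKED by obstacle 1

Obstacle 1 [(13,14) (24,13) (17,24)]:
  edge (13,14)–(24,13): clear
  edge (24,13)–(17,24): crosses AB
  edge (17,24)–(13,14): crosses AB
  → BLOCKED
Obstacle 2 [(13,6) (23,0) (24,5) (21,7) (15,7)]:
  edge (13,6)–(23,0): clear
  edge (23,0)–(24,5): clear
  edge (24,5)–(21,7): clear
  edge (21,7)–(15,7): clear
  edge (15,7)–(13,6): clear
  midpoint (25/2,17) outside
  → clear
Obstacle 3 [(1,14) (11,24) (2,24)]:
  edge (1,14)–(11,24): clear
  edge (11,24)–(2,24): clear
  edge (2,24)–(1,14): clear
  midpoint (25/2,17) outside
  → clear
Obstacle 4 [(0,0) (9,0) (10,6) (9,11) (0,11)]:
  edge (0,0)–(9,0): clear
  edge (9,0)–(10,6): clear
  edge (10,6)–(9,11): clear
  edge (9,11)–(0,11): clear
  edge (0,11)–(0,0): clear
  midpoint (25/2,17) outside
  → clear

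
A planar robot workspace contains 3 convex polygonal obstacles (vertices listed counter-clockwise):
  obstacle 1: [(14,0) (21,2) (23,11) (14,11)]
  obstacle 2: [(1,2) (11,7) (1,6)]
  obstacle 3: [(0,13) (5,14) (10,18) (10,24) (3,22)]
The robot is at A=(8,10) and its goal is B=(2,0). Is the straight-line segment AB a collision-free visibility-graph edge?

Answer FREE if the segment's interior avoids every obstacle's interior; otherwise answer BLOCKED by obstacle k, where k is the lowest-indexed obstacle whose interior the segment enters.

BLOCKED by obstacle 2

Obstacle 1 [(14,0) (21,2) (23,11) (14,11)]:
  edge (14,0)–(21,2): clear
  edge (21,2)–(23,11): clear
  edge (23,11)–(14,11): clear
  edge (14,11)–(14,0): clear
  midpoint (5,5) outside
  → clear
Obstacle 2 [(1,2) (11,7) (1,6)]:
  edge (1,2)–(11,7): crosses AB
  edge (11,7)–(1,6): crosses AB
  edge (1,6)–(1,2): clear
  → BLOCKED
Obstacle 3 [(0,13) (5,14) (10,18) (10,24) (3,22)]:
  edge (0,13)–(5,14): clear
  edge (5,14)–(10,18): clear
  edge (10,18)–(10,24): clear
  edge (10,24)–(3,22): clear
  edge (3,22)–(0,13): clear
  midpoint (5,5) outside
  → clear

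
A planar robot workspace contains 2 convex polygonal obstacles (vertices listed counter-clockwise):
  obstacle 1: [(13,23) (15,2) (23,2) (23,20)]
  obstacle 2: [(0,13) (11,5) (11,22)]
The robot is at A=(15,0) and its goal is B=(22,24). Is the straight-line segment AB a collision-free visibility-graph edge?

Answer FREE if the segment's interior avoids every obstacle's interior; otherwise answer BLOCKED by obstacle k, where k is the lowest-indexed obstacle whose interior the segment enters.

Obstacle 1 [(13,23) (15,2) (23,2) (23,20)]:
  edge (13,23)–(15,2): clear
  edge (15,2)–(23,2): crosses AB
  edge (23,2)–(23,20): clear
  edge (23,20)–(13,23): crosses AB
  → BLOCKED
Obstacle 2 [(0,13) (11,5) (11,22)]:
  edge (0,13)–(11,5): clear
  edge (11,5)–(11,22): clear
  edge (11,22)–(0,13): clear
  midpoint (37/2,12) outside
  → clear

BLOCKED by obstacle 1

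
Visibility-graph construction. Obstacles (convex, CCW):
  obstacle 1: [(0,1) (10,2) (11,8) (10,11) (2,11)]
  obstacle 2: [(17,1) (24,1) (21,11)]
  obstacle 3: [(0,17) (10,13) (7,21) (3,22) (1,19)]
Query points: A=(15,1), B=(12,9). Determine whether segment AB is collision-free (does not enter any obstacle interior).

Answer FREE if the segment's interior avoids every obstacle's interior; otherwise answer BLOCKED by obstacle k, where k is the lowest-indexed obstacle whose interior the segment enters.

Obstacle 1 [(0,1) (10,2) (11,8) (10,11) (2,11)]:
  edge (0,1)–(10,2): clear
  edge (10,2)–(11,8): clear
  edge (11,8)–(10,11): clear
  edge (10,11)–(2,11): clear
  edge (2,11)–(0,1): clear
  midpoint (27/2,5) outside
  → clear
Obstacle 2 [(17,1) (24,1) (21,11)]:
  edge (17,1)–(24,1): clear
  edge (24,1)–(21,11): clear
  edge (21,11)–(17,1): clear
  midpoint (27/2,5) outside
  → clear
Obstacle 3 [(0,17) (10,13) (7,21) (3,22) (1,19)]:
  edge (0,17)–(10,13): clear
  edge (10,13)–(7,21): clear
  edge (7,21)–(3,22): clear
  edge (3,22)–(1,19): clear
  edge (1,19)–(0,17): clear
  midpoint (27/2,5) outside
  → clear

FREE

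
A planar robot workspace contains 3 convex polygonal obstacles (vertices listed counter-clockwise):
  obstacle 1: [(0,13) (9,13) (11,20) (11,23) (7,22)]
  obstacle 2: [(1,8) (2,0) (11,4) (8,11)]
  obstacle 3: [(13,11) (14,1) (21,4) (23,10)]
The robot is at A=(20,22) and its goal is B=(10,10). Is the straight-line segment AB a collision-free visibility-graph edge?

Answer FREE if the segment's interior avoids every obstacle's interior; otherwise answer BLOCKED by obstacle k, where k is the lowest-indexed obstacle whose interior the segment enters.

Obstacle 1 [(0,13) (9,13) (11,20) (11,23) (7,22)]:
  edge (0,13)–(9,13): clear
  edge (9,13)–(11,20): clear
  edge (11,20)–(11,23): clear
  edge (11,23)–(7,22): clear
  edge (7,22)–(0,13): clear
  midpoint (15,16) outside
  → clear
Obstacle 2 [(1,8) (2,0) (11,4) (8,11)]:
  edge (1,8)–(2,0): clear
  edge (2,0)–(11,4): clear
  edge (11,4)–(8,11): clear
  edge (8,11)–(1,8): clear
  midpoint (15,16) outside
  → clear
Obstacle 3 [(13,11) (14,1) (21,4) (23,10)]:
  edge (13,11)–(14,1): clear
  edge (14,1)–(21,4): clear
  edge (21,4)–(23,10): clear
  edge (23,10)–(13,11): clear
  midpoint (15,16) outside
  → clear

FREE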